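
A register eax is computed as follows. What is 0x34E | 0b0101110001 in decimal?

895

0x34E = 1101001110
b = 0101110001
 OR → 1101111111 = 895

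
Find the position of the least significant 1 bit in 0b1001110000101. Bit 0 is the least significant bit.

0

0b1001110000101 = 1001110000101
Trailing zeros: 0, so the lowest set bit is bit 0 (value 1).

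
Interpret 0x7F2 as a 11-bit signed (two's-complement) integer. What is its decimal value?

pattern = 11111110010 (MSB is 1 ⇒ negative)
Invert: 00000001101, add 1 → 00000001110 = 14, so the value is -14.
(Equivalently: 2034 - 2^11 = 2034 - 2048 = -14.)

-14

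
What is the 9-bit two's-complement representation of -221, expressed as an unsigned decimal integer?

221 in 9 bits: 011011101
Invert: 100100010
Add 1:  100100011 = 291
(Check: 2^9 - 221 = 512 - 221 = 291.)

291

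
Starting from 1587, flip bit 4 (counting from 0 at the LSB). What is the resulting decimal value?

x = 11000110011
bit 4 is currently 1; toggle it via x ^ (1 << 4) = x ^ 16
→ 11000100011 = 1571

1571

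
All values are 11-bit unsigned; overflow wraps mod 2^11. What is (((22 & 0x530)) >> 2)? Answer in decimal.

22 = 00000010110
0x530 = 10100110000
→ & → 00000010000 = 16
→ >> 2 → 00000000100 = 4

4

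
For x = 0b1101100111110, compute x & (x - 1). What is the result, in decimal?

x = 1101100111110 = 6974
x - 1 = 1101100111101
AND   = 1101100111100 = 6972
(x & (x - 1) clears the lowest set bit of x.)

6972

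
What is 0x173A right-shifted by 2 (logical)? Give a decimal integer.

1486

0x173A = 1011100111010
shift right by 2 → 0010111001110 = 1486
(equivalently, floor(5946 / 4))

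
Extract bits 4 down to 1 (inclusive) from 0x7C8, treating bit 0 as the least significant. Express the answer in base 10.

v = 0011111001000
Shift right by 1: 001111100100
Mask low 4 bits: 0100 = 4

4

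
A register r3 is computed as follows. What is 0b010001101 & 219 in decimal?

137

a = 10001101
219 = 11011011
AND → 10001001 = 137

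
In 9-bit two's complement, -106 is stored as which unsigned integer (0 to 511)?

406

106 in 9 bits: 001101010
Invert: 110010101
Add 1:  110010110 = 406
(Check: 2^9 - 106 = 512 - 106 = 406.)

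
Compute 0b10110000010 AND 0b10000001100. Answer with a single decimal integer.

1024

a = 10110000010
b = 10000001100
AND → 10000000000 = 1024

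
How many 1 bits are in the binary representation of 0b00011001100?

n = 11001100
Count the 1s: 1 + 1 + 1 + 1 = 4

4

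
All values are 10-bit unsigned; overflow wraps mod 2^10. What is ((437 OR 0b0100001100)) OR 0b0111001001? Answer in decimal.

509

437 = 0110110101
0b0100001100 = 0100001100
→ OR → 0110111101 = 445
0b0111001001 = 0111001001
→ OR → 0111111101 = 509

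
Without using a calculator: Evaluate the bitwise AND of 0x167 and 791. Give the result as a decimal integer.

263

0x167 = 0101100111
791 = 1100010111
AND → 0100000111 = 263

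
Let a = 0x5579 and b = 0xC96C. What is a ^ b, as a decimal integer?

0x5579 = 0101010101111001
0xC96C = 1100100101101100
XOR → 1001110000010101 = 39957

39957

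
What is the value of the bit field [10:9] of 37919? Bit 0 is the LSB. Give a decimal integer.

v = 1001010000011111
Shift right by 9: 1001010
Mask low 2 bits: 10 = 2

2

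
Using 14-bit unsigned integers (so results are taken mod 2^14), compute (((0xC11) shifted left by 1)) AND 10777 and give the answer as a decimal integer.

0xC11 = 00110000010001
→ shifted left by 1 (mod 2^14) → 01100000100010 = 6178
10777 = 10101000011001
→ AND → 00100000000000 = 2048

2048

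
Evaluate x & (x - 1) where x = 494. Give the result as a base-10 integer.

492

x = 111101110 = 494
x - 1 = 111101101
AND   = 111101100 = 492
(x & (x - 1) clears the lowest set bit of x.)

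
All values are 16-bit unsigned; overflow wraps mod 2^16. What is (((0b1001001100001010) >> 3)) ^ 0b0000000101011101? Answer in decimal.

0b1001001100001010 = 1001001100001010
→ >> 3 → 0001001001100001 = 4705
0b0000000101011101 = 0000000101011101
→ ^ → 0001001100111100 = 4924

4924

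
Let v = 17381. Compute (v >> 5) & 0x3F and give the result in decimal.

v = 100001111100101
Shift right by 5: 1000011111
Mask low 6 bits: 011111 = 31

31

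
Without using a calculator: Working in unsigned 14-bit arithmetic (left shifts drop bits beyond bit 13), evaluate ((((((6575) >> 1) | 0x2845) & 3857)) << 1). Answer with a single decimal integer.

6178

6575 = 01100110101111
→ >> 1 → 00110011010111 = 3287
0x2845 = 10100001000101
→ | → 10110011010111 = 11479
3857 = 00111100010001
→ & → 00110000010001 = 3089
→ << 1 (mod 2^14) → 01100000100010 = 6178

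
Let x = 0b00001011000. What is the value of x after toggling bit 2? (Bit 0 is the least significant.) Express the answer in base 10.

92

x = 00001011000
bit 2 is currently 0; toggle it via x ^ (1 << 2) = x ^ 4
→ 00001011100 = 92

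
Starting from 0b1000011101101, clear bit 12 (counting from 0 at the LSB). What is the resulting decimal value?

x = 1000011101101
bit 12 is currently 1; clear it via x & ~(1 << 12) = x & ~4096
→ 0000011101101 = 237

237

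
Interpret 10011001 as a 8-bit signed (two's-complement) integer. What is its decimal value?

pattern = 10011001 (MSB is 1 ⇒ negative)
Invert: 01100110, add 1 → 01100111 = 103, so the value is -103.
(Equivalently: 153 - 2^8 = 153 - 256 = -103.)

-103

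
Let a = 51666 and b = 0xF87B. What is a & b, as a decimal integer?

51282

51666 = 1100100111010010
0xF87B = 1111100001111011
AND → 1100100001010010 = 51282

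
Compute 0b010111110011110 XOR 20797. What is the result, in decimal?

32419

a = 010111110011110
20797 = 101000100111101
XOR → 111111010100011 = 32419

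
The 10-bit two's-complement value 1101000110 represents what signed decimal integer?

-186

pattern = 1101000110 (MSB is 1 ⇒ negative)
Invert: 0010111001, add 1 → 0010111010 = 186, so the value is -186.
(Equivalently: 838 - 2^10 = 838 - 1024 = -186.)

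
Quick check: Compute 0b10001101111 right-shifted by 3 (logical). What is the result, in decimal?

141

x = 10001101111
shift right by 3 → 00010001101 = 141
(equivalently, floor(1135 / 8))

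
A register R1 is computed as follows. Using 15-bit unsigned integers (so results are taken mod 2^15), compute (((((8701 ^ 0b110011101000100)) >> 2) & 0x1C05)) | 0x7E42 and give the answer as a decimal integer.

8701 = 010000111111101
0b110011101000100 = 110011101000100
→ ^ → 100011010111001 = 18105
→ >> 2 → 001000110101110 = 4526
0x1C05 = 001110000000101
→ & → 001000000000100 = 4100
0x7E42 = 111111001000010
→ | → 111111001000110 = 32326

32326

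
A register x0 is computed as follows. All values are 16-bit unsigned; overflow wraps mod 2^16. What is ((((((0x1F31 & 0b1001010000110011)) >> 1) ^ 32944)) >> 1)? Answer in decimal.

17748

0x1F31 = 0001111100110001
0b1001010000110011 = 1001010000110011
→ & → 0001010000110001 = 5169
→ >> 1 → 0000101000011000 = 2584
32944 = 1000000010110000
→ ^ → 1000101010101000 = 35496
→ >> 1 → 0100010101010100 = 17748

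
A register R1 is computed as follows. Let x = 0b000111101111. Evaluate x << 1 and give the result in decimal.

990

x = 0111101111
shift left by 1 → 1111011110 = 990
(equivalently, 495 × 2^1 = 495 × 2)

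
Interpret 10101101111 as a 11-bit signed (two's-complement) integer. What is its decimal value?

-657

pattern = 10101101111 (MSB is 1 ⇒ negative)
Invert: 01010010000, add 1 → 01010010001 = 657, so the value is -657.
(Equivalently: 1391 - 2^11 = 1391 - 2048 = -657.)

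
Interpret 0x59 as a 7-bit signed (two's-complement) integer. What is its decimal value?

pattern = 1011001 (MSB is 1 ⇒ negative)
Invert: 0100110, add 1 → 0100111 = 39, so the value is -39.
(Equivalently: 89 - 2^7 = 89 - 128 = -39.)

-39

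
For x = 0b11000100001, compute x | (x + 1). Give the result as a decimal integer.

x = 11000100001 = 1569
x + 1 = 11000100010
OR    = 11000100011 = 1571
(x | (x + 1) sets the lowest cleared bit.)

1571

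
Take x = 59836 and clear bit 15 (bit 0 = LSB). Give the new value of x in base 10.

x = 1110100110111100
bit 15 is currently 1; clear it via x & ~(1 << 15) = x & ~32768
→ 0110100110111100 = 27068

27068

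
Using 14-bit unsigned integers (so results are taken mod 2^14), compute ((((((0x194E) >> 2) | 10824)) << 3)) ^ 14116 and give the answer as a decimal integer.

1532

0x194E = 01100101001110
→ >> 2 → 00011001010011 = 1619
10824 = 10101001001000
→ | → 10111001011011 = 11867
→ << 3 (mod 2^14) → 11001011011000 = 13016
14116 = 11011100100100
→ ^ → 00010111111100 = 1532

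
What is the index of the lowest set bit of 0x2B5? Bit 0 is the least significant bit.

0x2B5 = 1010110101
Trailing zeros: 0, so the lowest set bit is bit 0 (value 1).

0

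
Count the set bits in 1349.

1349 = 10101000101
Count the 1s: 1 + 1 + 1 + 1 + 1 = 5

5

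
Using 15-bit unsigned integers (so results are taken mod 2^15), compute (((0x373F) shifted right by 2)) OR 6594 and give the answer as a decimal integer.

0x373F = 011011100111111
→ shifted right by 2 → 000110111001111 = 3535
6594 = 001100111000010
→ OR → 001110111001111 = 7631

7631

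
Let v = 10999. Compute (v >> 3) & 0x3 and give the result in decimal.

2

v = 10101011110111
Shift right by 3: 10101011110
Mask low 2 bits: 10 = 2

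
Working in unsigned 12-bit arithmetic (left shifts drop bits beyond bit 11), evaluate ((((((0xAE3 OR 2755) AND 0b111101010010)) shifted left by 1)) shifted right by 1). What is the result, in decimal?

578

0xAE3 = 101011100011
2755 = 101011000011
→ OR → 101011100011 = 2787
0b111101010010 = 111101010010
→ AND → 101001000010 = 2626
→ shifted left by 1 (mod 2^12) → 010010000100 = 1156
→ shifted right by 1 → 001001000010 = 578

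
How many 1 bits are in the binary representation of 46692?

46692 = 1011011001100100
Count the 1s: 1 + 1 + 1 + 1 + 1 + 1 + 1 + 1 = 8

8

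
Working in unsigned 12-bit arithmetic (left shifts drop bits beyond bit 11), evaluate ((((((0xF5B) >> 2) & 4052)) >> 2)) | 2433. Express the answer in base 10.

0xF5B = 111101011011
→ >> 2 → 001111010110 = 982
4052 = 111111010100
→ & → 001111010100 = 980
→ >> 2 → 000011110101 = 245
2433 = 100110000001
→ | → 100111110101 = 2549

2549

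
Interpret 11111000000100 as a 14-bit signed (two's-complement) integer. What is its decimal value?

-508

pattern = 11111000000100 (MSB is 1 ⇒ negative)
Invert: 00000111111011, add 1 → 00000111111100 = 508, so the value is -508.
(Equivalently: 15876 - 2^14 = 15876 - 16384 = -508.)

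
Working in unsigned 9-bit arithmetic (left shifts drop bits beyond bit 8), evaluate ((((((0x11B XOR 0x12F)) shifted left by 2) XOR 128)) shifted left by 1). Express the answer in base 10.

160

0x11B = 100011011
0x12F = 100101111
→ XOR → 000110100 = 52
→ shifted left by 2 (mod 2^9) → 011010000 = 208
128 = 010000000
→ XOR → 001010000 = 80
→ shifted left by 1 (mod 2^9) → 010100000 = 160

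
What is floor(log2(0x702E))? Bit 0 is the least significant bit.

0x702E = 111000000101110
The topmost 1 is at position 14 (since 2^14 = 16384 ≤ 28718 < 32768).

14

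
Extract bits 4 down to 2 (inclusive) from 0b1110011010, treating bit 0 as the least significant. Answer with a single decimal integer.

v = 1110011010
Shift right by 2: 11100110
Mask low 3 bits: 110 = 6

6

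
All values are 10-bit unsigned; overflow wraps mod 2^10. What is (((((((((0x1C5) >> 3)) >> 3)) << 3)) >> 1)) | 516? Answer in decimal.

0x1C5 = 0111000101
→ >> 3 → 0000111000 = 56
→ >> 3 → 0000000111 = 7
→ << 3 (mod 2^10) → 0000111000 = 56
→ >> 1 → 0000011100 = 28
516 = 1000000100
→ | → 1000011100 = 540

540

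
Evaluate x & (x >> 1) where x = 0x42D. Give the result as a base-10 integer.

x = 10000101101 = 1069
x>>1 = 01000010110
AND  = 00000000100 = 4
(x & (x >> 1) has a 1 wherever x has two consecutive 1 bits.)

4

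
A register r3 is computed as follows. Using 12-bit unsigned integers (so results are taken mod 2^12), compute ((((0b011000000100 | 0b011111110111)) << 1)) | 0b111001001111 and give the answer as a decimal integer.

4079

0b011000000100 = 011000000100
0b011111110111 = 011111110111
→ | → 011111110111 = 2039
→ << 1 (mod 2^12) → 111111101110 = 4078
0b111001001111 = 111001001111
→ | → 111111101111 = 4079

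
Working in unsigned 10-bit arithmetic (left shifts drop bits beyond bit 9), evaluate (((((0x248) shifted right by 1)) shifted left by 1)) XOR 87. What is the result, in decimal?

0x248 = 1001001000
→ shifted right by 1 → 0100100100 = 292
→ shifted left by 1 (mod 2^10) → 1001001000 = 584
87 = 0001010111
→ XOR → 1000011111 = 543

543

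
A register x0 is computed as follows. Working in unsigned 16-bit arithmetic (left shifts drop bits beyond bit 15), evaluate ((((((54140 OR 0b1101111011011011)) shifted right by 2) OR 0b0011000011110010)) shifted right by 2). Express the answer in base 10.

54140 = 1101001101111100
0b1101111011011011 = 1101111011011011
→ OR → 1101111111111111 = 57343
→ shifted right by 2 → 0011011111111111 = 14335
0b0011000011110010 = 0011000011110010
→ OR → 0011011111111111 = 14335
→ shifted right by 2 → 0000110111111111 = 3583

3583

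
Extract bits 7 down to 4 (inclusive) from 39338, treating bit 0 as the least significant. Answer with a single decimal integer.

v = 1001100110101010
Shift right by 4: 100110011010
Mask low 4 bits: 1010 = 10

10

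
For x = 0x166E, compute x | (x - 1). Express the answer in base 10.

x = 1011001101110 = 5742
x - 1 = 1011001101101
OR    = 1011001101111 = 5743
(x | (x - 1) sets all bits below the lowest set bit.)

5743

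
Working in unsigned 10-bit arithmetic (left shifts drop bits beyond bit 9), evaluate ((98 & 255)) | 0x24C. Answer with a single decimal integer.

98 = 0001100010
255 = 0011111111
→ & → 0001100010 = 98
0x24C = 1001001100
→ | → 1001101110 = 622

622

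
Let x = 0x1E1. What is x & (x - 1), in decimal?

480

x = 111100001 = 481
x - 1 = 111100000
AND   = 111100000 = 480
(x & (x - 1) clears the lowest set bit of x.)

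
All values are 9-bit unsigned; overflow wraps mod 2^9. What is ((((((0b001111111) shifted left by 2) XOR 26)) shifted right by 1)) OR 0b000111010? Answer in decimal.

0b001111111 = 001111111
→ shifted left by 2 (mod 2^9) → 111111100 = 508
26 = 000011010
→ XOR → 111100110 = 486
→ shifted right by 1 → 011110011 = 243
0b000111010 = 000111010
→ OR → 011111011 = 251

251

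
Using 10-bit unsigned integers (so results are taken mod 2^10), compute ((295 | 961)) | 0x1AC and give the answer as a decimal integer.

1007

295 = 0100100111
961 = 1111000001
→ | → 1111100111 = 999
0x1AC = 0110101100
→ | → 1111101111 = 1007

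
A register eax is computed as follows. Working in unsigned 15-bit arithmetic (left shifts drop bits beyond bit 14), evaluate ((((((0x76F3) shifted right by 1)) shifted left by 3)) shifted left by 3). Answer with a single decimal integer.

24128

0x76F3 = 111011011110011
→ shifted right by 1 → 011101101111001 = 15225
→ shifted left by 3 (mod 2^15) → 101101111001000 = 23496
→ shifted left by 3 (mod 2^15) → 101111001000000 = 24128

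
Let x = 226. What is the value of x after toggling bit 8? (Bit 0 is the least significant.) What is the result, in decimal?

482

x = 011100010
bit 8 is currently 0; toggle it via x ^ (1 << 8) = x ^ 256
→ 111100010 = 482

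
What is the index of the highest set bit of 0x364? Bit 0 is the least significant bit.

9

0x364 = 1101100100
The topmost 1 is at position 9 (since 2^9 = 512 ≤ 868 < 1024).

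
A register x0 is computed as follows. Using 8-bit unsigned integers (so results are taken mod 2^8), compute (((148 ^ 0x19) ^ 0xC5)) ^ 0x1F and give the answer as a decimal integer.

148 = 10010100
0x19 = 00011001
→ ^ → 10001101 = 141
0xC5 = 11000101
→ ^ → 01001000 = 72
0x1F = 00011111
→ ^ → 01010111 = 87

87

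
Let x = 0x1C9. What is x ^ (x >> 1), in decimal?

x = 111001001 = 457
x>>1 = 011100100
XOR  = 100101101 = 301
(x ^ (x >> 1) gives the standard binary-reflected Gray code of x.)

301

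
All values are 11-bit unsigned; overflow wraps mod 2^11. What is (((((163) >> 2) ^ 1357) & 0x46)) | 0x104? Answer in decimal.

163 = 00010100011
→ >> 2 → 00000101000 = 40
1357 = 10101001101
→ ^ → 10101100101 = 1381
0x46 = 00001000110
→ & → 00001000100 = 68
0x104 = 00100000100
→ | → 00101000100 = 324

324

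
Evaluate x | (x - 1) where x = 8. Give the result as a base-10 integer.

15

x = 1000 = 8
x - 1 = 0111
OR    = 1111 = 15
(x | (x - 1) sets all bits below the lowest set bit.)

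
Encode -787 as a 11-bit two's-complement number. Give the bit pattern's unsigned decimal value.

787 in 11 bits: 01100010011
Invert: 10011101100
Add 1:  10011101101 = 1261
(Check: 2^11 - 787 = 2048 - 787 = 1261.)

1261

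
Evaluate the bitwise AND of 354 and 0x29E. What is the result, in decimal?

2

354 = 0101100010
0x29E = 1010011110
AND → 0000000010 = 2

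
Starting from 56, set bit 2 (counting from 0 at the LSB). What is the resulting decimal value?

x = 00000111000
bit 2 is currently 0; set it via x | (1 << 2) = x | 4
→ 00000111100 = 60

60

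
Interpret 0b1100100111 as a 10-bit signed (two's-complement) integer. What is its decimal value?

-217

pattern = 1100100111 (MSB is 1 ⇒ negative)
Invert: 0011011000, add 1 → 0011011001 = 217, so the value is -217.
(Equivalently: 807 - 2^10 = 807 - 1024 = -217.)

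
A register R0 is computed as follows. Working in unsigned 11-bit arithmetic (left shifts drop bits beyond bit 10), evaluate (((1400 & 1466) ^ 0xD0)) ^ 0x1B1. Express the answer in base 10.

1113

1400 = 10101111000
1466 = 10110111010
→ & → 10100111000 = 1336
0xD0 = 00011010000
→ ^ → 10111101000 = 1512
0x1B1 = 00110110001
→ ^ → 10001011001 = 1113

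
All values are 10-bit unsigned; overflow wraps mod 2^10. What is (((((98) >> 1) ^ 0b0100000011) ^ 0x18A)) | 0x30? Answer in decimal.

98 = 0001100010
→ >> 1 → 0000110001 = 49
0b0100000011 = 0100000011
→ ^ → 0100110010 = 306
0x18A = 0110001010
→ ^ → 0010111000 = 184
0x30 = 0000110000
→ | → 0010111000 = 184

184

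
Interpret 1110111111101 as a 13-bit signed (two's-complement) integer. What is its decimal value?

pattern = 1110111111101 (MSB is 1 ⇒ negative)
Invert: 0001000000010, add 1 → 0001000000011 = 515, so the value is -515.
(Equivalently: 7677 - 2^13 = 7677 - 8192 = -515.)

-515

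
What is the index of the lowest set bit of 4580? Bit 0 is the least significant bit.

4580 = 1000111100100
Trailing zeros: 2, so the lowest set bit is bit 2 (value 4).

2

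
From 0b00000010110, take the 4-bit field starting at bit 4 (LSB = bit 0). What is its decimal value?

v = 00000010110
Shift right by 4: 0000001
Mask low 4 bits: 0001 = 1

1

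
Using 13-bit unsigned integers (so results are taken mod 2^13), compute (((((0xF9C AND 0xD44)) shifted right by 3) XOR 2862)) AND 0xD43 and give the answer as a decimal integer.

2050

0xF9C = 0111110011100
0xD44 = 0110101000100
→ AND → 0110100000100 = 3332
→ shifted right by 3 → 0000110100000 = 416
2862 = 0101100101110
→ XOR → 0101010001110 = 2702
0xD43 = 0110101000011
→ AND → 0100000000010 = 2050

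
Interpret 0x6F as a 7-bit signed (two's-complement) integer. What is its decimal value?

pattern = 1101111 (MSB is 1 ⇒ negative)
Invert: 0010000, add 1 → 0010001 = 17, so the value is -17.
(Equivalently: 111 - 2^7 = 111 - 128 = -17.)

-17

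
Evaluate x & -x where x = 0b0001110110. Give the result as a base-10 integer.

2

x = 1110110 = 118
-x (two's complement) = …0001010
AND   = 0000010 = 2
(x & -x isolates the lowest set bit of x.)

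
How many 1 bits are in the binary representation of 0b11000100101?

5

n = 11000100101
Count the 1s: 1 + 1 + 1 + 1 + 1 = 5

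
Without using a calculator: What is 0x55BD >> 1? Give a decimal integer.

10974

0x55BD = 101010110111101
shift right by 1 → 010101011011110 = 10974
(equivalently, floor(21949 / 2))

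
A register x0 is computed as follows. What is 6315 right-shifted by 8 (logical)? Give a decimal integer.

6315 = 1100010101011
shift right by 8 → 0000000011000 = 24
(equivalently, floor(6315 / 256))

24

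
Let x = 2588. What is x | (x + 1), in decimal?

x = 101000011100 = 2588
x + 1 = 101000011101
OR    = 101000011101 = 2589
(x | (x + 1) sets the lowest cleared bit.)

2589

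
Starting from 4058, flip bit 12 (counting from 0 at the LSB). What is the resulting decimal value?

x = 00111111011010
bit 12 is currently 0; toggle it via x ^ (1 << 12) = x ^ 4096
→ 01111111011010 = 8154

8154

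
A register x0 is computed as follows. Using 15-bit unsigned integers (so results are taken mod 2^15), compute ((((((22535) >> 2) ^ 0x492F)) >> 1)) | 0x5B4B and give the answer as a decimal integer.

22535 = 101100000000111
→ >> 2 → 001011000000001 = 5633
0x492F = 100100100101111
→ ^ → 101111100101110 = 24366
→ >> 1 → 010111110010111 = 12183
0x5B4B = 101101101001011
→ | → 111111111011111 = 32735

32735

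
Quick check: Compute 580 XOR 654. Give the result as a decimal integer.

580 = 1001000100
654 = 1010001110
XOR → 0011001010 = 202

202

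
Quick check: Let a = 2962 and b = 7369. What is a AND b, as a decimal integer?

2962 = 0101110010010
7369 = 1110011001001
AND → 0100010000000 = 2176

2176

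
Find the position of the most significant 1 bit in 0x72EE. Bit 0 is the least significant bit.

14

0x72EE = 111001011101110
The topmost 1 is at position 14 (since 2^14 = 16384 ≤ 29422 < 32768).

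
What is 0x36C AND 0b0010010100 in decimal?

0x36C = 1101101100
b = 0010010100
AND → 0000000100 = 4

4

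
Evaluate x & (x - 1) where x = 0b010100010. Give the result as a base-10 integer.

160

x = 10100010 = 162
x - 1 = 10100001
AND   = 10100000 = 160
(x & (x - 1) clears the lowest set bit of x.)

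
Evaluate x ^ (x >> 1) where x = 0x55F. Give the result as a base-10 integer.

2032

x = 10101011111 = 1375
x>>1 = 01010101111
XOR  = 11111110000 = 2032
(x ^ (x >> 1) gives the standard binary-reflected Gray code of x.)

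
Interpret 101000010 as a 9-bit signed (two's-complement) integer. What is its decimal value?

pattern = 101000010 (MSB is 1 ⇒ negative)
Invert: 010111101, add 1 → 010111110 = 190, so the value is -190.
(Equivalently: 322 - 2^9 = 322 - 512 = -190.)

-190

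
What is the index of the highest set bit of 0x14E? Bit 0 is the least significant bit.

8

0x14E = 101001110
The topmost 1 is at position 8 (since 2^8 = 256 ≤ 334 < 512).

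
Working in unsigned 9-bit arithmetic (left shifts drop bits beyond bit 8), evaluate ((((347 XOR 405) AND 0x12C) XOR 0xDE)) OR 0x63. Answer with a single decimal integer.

243

347 = 101011011
405 = 110010101
→ XOR → 011001110 = 206
0x12C = 100101100
→ AND → 000001100 = 12
0xDE = 011011110
→ XOR → 011010010 = 210
0x63 = 001100011
→ OR → 011110011 = 243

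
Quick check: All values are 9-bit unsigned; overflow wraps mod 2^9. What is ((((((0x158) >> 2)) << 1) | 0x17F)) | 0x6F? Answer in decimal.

511

0x158 = 101011000
→ >> 2 → 001010110 = 86
→ << 1 (mod 2^9) → 010101100 = 172
0x17F = 101111111
→ | → 111111111 = 511
0x6F = 001101111
→ | → 111111111 = 511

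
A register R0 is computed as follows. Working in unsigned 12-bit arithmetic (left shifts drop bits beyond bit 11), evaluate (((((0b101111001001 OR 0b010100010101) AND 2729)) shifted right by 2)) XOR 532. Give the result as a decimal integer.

182

0b101111001001 = 101111001001
0b010100010101 = 010100010101
→ OR → 111111011101 = 4061
2729 = 101010101001
→ AND → 101010001001 = 2697
→ shifted right by 2 → 001010100010 = 674
532 = 001000010100
→ XOR → 000010110110 = 182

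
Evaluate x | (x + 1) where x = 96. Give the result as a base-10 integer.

97

x = 1100000 = 96
x + 1 = 1100001
OR    = 1100001 = 97
(x | (x + 1) sets the lowest cleared bit.)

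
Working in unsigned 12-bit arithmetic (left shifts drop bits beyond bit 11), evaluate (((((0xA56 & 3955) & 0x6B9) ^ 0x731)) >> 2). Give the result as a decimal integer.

0xA56 = 101001010110
3955 = 111101110011
→ & → 101001010010 = 2642
0x6B9 = 011010111001
→ & → 001000010000 = 528
0x731 = 011100110001
→ ^ → 010100100001 = 1313
→ >> 2 → 000101001000 = 328

328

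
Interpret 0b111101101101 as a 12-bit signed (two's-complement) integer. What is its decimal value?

pattern = 111101101101 (MSB is 1 ⇒ negative)
Invert: 000010010010, add 1 → 000010010011 = 147, so the value is -147.
(Equivalently: 3949 - 2^12 = 3949 - 4096 = -147.)

-147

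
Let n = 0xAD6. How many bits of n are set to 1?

7

0xAD6 = 101011010110
Count the 1s: 1 + 1 + 1 + 1 + 1 + 1 + 1 = 7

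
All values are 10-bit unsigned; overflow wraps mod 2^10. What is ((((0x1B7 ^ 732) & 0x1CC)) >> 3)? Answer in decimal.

0x1B7 = 0110110111
732 = 1011011100
→ ^ → 1101101011 = 875
0x1CC = 0111001100
→ & → 0101001000 = 328
→ >> 3 → 0000101001 = 41

41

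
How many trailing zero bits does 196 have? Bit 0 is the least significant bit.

2

196 = 11000100
Trailing zeros: 2, so the lowest set bit is bit 2 (value 4).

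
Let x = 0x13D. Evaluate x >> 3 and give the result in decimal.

0x13D = 100111101
shift right by 3 → 000100111 = 39
(equivalently, floor(317 / 8))

39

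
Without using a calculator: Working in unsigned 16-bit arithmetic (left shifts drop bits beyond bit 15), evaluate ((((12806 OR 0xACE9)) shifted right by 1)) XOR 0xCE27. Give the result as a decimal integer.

12806 = 0011001000000110
0xACE9 = 1010110011101001
→ OR → 1011111011101111 = 48879
→ shifted right by 1 → 0101111101110111 = 24439
0xCE27 = 1100111000100111
→ XOR → 1001000101010000 = 37200

37200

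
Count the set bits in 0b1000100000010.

n = 1000100000010
Count the 1s: 1 + 1 + 1 = 3

3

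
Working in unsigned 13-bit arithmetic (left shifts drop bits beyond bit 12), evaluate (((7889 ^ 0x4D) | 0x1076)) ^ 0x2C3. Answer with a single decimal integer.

7229

7889 = 1111011010001
0x4D = 0000001001101
→ ^ → 1111010011100 = 7836
0x1076 = 1000001110110
→ | → 1111011111110 = 7934
0x2C3 = 0001011000011
→ ^ → 1110000111101 = 7229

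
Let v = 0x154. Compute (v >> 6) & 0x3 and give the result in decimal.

v = 0101010100
Shift right by 6: 0101
Mask low 2 bits: 01 = 1

1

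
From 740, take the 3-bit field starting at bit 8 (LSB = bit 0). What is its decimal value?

v = 01011100100
Shift right by 8: 010
Mask low 3 bits: 010 = 2

2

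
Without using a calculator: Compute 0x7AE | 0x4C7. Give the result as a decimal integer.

0x7AE = 11110101110
0x4C7 = 10011000111
 OR → 11111101111 = 2031

2031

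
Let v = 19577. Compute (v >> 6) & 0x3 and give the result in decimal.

1

v = 0100110001111001
Shift right by 6: 0100110001
Mask low 2 bits: 01 = 1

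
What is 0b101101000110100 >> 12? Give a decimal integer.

5

x = 101101000110100
shift right by 12 → 000000000000101 = 5
(equivalently, floor(23092 / 4096))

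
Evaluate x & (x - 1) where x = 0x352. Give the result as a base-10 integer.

848

x = 1101010010 = 850
x - 1 = 1101010001
AND   = 1101010000 = 848
(x & (x - 1) clears the lowest set bit of x.)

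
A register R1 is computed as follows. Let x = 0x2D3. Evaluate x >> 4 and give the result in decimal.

45

0x2D3 = 1011010011
shift right by 4 → 0000101101 = 45
(equivalently, floor(723 / 16))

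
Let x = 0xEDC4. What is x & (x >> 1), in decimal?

25792

x = 1110110111000100 = 60868
x>>1 = 0111011011100010
AND  = 0110010011000000 = 25792
(x & (x >> 1) has a 1 wherever x has two consecutive 1 bits.)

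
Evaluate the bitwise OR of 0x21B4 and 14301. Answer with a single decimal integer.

0x21B4 = 10000110110100
14301 = 11011111011101
 OR → 11011111111101 = 14333

14333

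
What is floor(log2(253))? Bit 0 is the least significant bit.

253 = 11111101
The topmost 1 is at position 7 (since 2^7 = 128 ≤ 253 < 256).

7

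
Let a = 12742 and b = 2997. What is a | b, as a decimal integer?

12742 = 11000111000110
2997 = 00101110110101
 OR → 11101111110111 = 15351

15351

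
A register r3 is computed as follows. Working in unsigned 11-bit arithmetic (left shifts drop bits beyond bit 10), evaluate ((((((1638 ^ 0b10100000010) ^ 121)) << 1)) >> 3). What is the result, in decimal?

199

1638 = 11001100110
0b10100000010 = 10100000010
→ ^ → 01101100100 = 868
121 = 00001111001
→ ^ → 01100011101 = 797
→ << 1 (mod 2^11) → 11000111010 = 1594
→ >> 3 → 00011000111 = 199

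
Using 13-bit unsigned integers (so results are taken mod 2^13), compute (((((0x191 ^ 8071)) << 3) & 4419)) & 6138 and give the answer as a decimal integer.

4096

0x191 = 0000110010001
8071 = 1111110000111
→ ^ → 1111000010110 = 7702
→ << 3 (mod 2^13) → 1000010110000 = 4272
4419 = 1000101000011
→ & → 1000000000000 = 4096
6138 = 1011111111010
→ & → 1000000000000 = 4096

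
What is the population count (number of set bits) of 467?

467 = 111010011
Count the 1s: 1 + 1 + 1 + 1 + 1 + 1 = 6

6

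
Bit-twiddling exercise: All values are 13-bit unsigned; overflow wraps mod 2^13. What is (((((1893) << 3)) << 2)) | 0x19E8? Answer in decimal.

7656

1893 = 0011101100101
→ << 3 (mod 2^13) → 1101100101000 = 6952
→ << 2 (mod 2^13) → 0110010100000 = 3232
0x19E8 = 1100111101000
→ | → 1110111101000 = 7656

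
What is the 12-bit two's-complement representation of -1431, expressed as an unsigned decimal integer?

2665

1431 in 12 bits: 010110010111
Invert: 101001101000
Add 1:  101001101001 = 2665
(Check: 2^12 - 1431 = 4096 - 1431 = 2665.)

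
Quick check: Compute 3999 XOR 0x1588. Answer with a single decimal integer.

6679

3999 = 0111110011111
0x1588 = 1010110001000
XOR → 1101000010111 = 6679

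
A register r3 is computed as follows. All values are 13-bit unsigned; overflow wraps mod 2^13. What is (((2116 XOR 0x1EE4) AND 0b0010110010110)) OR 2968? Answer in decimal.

2116 = 0100001000100
0x1EE4 = 1111011100100
→ XOR → 1011010100000 = 5792
0b0010110010110 = 0010110010110
→ AND → 0010010000000 = 1152
2968 = 0101110011000
→ OR → 0111110011000 = 3992

3992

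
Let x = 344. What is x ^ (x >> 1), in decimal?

500

x = 101011000 = 344
x>>1 = 010101100
XOR  = 111110100 = 500
(x ^ (x >> 1) gives the standard binary-reflected Gray code of x.)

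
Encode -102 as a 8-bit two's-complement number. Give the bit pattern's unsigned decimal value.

102 in 8 bits: 01100110
Invert: 10011001
Add 1:  10011010 = 154
(Check: 2^8 - 102 = 256 - 102 = 154.)

154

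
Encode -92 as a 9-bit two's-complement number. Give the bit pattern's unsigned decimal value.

92 in 9 bits: 001011100
Invert: 110100011
Add 1:  110100100 = 420
(Check: 2^9 - 92 = 512 - 92 = 420.)

420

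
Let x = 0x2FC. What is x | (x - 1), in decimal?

x = 1011111100 = 764
x - 1 = 1011111011
OR    = 1011111111 = 767
(x | (x - 1) sets all bits below the lowest set bit.)

767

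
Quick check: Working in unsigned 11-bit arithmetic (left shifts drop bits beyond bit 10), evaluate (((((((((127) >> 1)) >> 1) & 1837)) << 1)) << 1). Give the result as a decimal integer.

127 = 00001111111
→ >> 1 → 00000111111 = 63
→ >> 1 → 00000011111 = 31
1837 = 11100101101
→ & → 00000001101 = 13
→ << 1 (mod 2^11) → 00000011010 = 26
→ << 1 (mod 2^11) → 00000110100 = 52

52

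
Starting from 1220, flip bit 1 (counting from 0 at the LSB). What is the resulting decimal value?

x = 10011000100
bit 1 is currently 0; toggle it via x ^ (1 << 1) = x ^ 2
→ 10011000110 = 1222

1222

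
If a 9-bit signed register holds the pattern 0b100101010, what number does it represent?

pattern = 100101010 (MSB is 1 ⇒ negative)
Invert: 011010101, add 1 → 011010110 = 214, so the value is -214.
(Equivalently: 298 - 2^9 = 298 - 512 = -214.)

-214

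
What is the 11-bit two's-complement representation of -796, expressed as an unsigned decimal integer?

1252

796 in 11 bits: 01100011100
Invert: 10011100011
Add 1:  10011100100 = 1252
(Check: 2^11 - 796 = 2048 - 796 = 1252.)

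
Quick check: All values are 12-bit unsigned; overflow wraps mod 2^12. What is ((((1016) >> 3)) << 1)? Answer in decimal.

254

1016 = 001111111000
→ >> 3 → 000001111111 = 127
→ << 1 (mod 2^12) → 000011111110 = 254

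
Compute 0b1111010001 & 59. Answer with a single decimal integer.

a = 1111010001
59 = 0000111011
AND → 0000010001 = 17

17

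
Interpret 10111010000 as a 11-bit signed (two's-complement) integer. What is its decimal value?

-560

pattern = 10111010000 (MSB is 1 ⇒ negative)
Invert: 01000101111, add 1 → 01000110000 = 560, so the value is -560.
(Equivalently: 1488 - 2^11 = 1488 - 2048 = -560.)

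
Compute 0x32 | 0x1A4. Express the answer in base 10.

0x32 = 000110010
0x1A4 = 110100100
 OR → 110110110 = 438

438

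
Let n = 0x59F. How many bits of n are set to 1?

8

0x59F = 10110011111
Count the 1s: 1 + 1 + 1 + 1 + 1 + 1 + 1 + 1 = 8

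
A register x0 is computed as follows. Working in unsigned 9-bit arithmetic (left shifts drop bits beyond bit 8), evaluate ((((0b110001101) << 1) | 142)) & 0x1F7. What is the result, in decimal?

0b110001101 = 110001101
→ << 1 (mod 2^9) → 100011010 = 282
142 = 010001110
→ | → 110011110 = 414
0x1F7 = 111110111
→ & → 110010110 = 406

406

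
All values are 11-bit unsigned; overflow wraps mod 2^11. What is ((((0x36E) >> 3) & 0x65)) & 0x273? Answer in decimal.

97

0x36E = 01101101110
→ >> 3 → 00001101101 = 109
0x65 = 00001100101
→ & → 00001100101 = 101
0x273 = 01001110011
→ & → 00001100001 = 97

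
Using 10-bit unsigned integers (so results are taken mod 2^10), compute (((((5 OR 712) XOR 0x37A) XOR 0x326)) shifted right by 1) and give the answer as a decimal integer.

328

5 = 0000000101
712 = 1011001000
→ OR → 1011001101 = 717
0x37A = 1101111010
→ XOR → 0110110111 = 439
0x326 = 1100100110
→ XOR → 1010010001 = 657
→ shifted right by 1 → 0101001000 = 328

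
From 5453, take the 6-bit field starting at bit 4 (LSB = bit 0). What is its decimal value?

20

v = 01010101001101
Shift right by 4: 0101010100
Mask low 6 bits: 010100 = 20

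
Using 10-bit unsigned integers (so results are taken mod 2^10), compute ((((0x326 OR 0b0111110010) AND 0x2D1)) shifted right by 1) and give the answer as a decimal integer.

0x326 = 1100100110
0b0111110010 = 0111110010
→ OR → 1111110110 = 1014
0x2D1 = 1011010001
→ AND → 1011010000 = 720
→ shifted right by 1 → 0101101000 = 360

360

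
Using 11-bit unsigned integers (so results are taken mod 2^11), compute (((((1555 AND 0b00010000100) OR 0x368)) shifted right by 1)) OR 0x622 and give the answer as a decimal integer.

1974

1555 = 11000010011
0b00010000100 = 00010000100
→ AND → 00000000000 = 0
0x368 = 01101101000
→ OR → 01101101000 = 872
→ shifted right by 1 → 00110110100 = 436
0x622 = 11000100010
→ OR → 11110110110 = 1974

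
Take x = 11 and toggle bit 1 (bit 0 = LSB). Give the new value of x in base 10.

x = 000001011
bit 1 is currently 1; toggle it via x ^ (1 << 1) = x ^ 2
→ 000001001 = 9

9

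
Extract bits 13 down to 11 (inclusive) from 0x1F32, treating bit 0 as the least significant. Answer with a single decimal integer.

v = 01111100110010
Shift right by 11: 011
Mask low 3 bits: 011 = 3

3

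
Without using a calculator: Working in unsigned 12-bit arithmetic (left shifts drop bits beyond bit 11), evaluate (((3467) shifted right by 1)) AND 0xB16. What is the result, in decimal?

516

3467 = 110110001011
→ shifted right by 1 → 011011000101 = 1733
0xB16 = 101100010110
→ AND → 001000000100 = 516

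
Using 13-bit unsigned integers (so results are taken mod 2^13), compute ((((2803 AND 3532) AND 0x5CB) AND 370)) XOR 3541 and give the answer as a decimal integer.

2803 = 0101011110011
3532 = 0110111001100
→ AND → 0100011000000 = 2240
0x5CB = 0010111001011
→ AND → 0000011000000 = 192
370 = 0000101110010
→ AND → 0000001000000 = 64
3541 = 0110111010101
→ XOR → 0110110010101 = 3477

3477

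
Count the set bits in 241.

5

241 = 11110001
Count the 1s: 1 + 1 + 1 + 1 + 1 = 5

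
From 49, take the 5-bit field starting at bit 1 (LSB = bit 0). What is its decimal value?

v = 000110001
Shift right by 1: 00011000
Mask low 5 bits: 11000 = 24

24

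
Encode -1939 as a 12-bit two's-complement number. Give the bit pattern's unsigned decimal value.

2157

1939 in 12 bits: 011110010011
Invert: 100001101100
Add 1:  100001101101 = 2157
(Check: 2^12 - 1939 = 4096 - 1939 = 2157.)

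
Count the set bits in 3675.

8

3675 = 111001011011
Count the 1s: 1 + 1 + 1 + 1 + 1 + 1 + 1 + 1 = 8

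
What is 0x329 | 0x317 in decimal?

831

0x329 = 1100101001
0x317 = 1100010111
 OR → 1100111111 = 831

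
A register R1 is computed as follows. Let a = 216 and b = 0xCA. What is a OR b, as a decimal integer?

218

216 = 11011000
0xCA = 11001010
 OR → 11011010 = 218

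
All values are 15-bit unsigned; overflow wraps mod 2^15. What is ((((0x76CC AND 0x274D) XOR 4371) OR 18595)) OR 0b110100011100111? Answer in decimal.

32767

0x76CC = 111011011001100
0x274D = 010011101001101
→ AND → 010011001001100 = 9804
4371 = 001000100010011
→ XOR → 011011101011111 = 14175
18595 = 100100010100011
→ OR → 111111111111111 = 32767
0b110100011100111 = 110100011100111
→ OR → 111111111111111 = 32767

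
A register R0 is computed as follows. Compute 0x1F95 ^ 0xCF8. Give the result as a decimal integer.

4973

0x1F95 = 1111110010101
0xCF8 = 0110011111000
XOR → 1001101101101 = 4973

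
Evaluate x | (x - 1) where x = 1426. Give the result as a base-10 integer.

1427

x = 10110010010 = 1426
x - 1 = 10110010001
OR    = 10110010011 = 1427
(x | (x - 1) sets all bits below the lowest set bit.)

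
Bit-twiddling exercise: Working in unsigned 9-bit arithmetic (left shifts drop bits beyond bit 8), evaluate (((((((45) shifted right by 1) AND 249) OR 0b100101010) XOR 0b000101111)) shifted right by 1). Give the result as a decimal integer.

138

45 = 000101101
→ shifted right by 1 → 000010110 = 22
249 = 011111001
→ AND → 000010000 = 16
0b100101010 = 100101010
→ OR → 100111010 = 314
0b000101111 = 000101111
→ XOR → 100010101 = 277
→ shifted right by 1 → 010001010 = 138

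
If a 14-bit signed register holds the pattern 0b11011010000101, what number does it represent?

-2427

pattern = 11011010000101 (MSB is 1 ⇒ negative)
Invert: 00100101111010, add 1 → 00100101111011 = 2427, so the value is -2427.
(Equivalently: 13957 - 2^14 = 13957 - 16384 = -2427.)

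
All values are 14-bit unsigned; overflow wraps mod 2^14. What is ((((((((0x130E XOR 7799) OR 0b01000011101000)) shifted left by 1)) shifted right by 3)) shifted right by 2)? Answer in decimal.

0x130E = 01001100001110
7799 = 01111001110111
→ XOR → 00110101111001 = 3449
0b01000011101000 = 01000011101000
→ OR → 01110111111001 = 7673
→ shifted left by 1 (mod 2^14) → 11101111110010 = 15346
→ shifted right by 3 → 00011101111110 = 1918
→ shifted right by 2 → 00000111011111 = 479

479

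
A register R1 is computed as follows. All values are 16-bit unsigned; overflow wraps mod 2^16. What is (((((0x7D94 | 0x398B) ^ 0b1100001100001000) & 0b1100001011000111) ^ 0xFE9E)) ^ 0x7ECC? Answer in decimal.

725

0x7D94 = 0111110110010100
0x398B = 0011100110001011
→ | → 0111110110011111 = 32159
0b1100001100001000 = 1100001100001000
→ ^ → 1011111010010111 = 48791
0b1100001011000111 = 1100001011000111
→ & → 1000001010000111 = 33415
0xFE9E = 1111111010011110
→ ^ → 0111110000011001 = 31769
0x7ECC = 0111111011001100
→ ^ → 0000001011010101 = 725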